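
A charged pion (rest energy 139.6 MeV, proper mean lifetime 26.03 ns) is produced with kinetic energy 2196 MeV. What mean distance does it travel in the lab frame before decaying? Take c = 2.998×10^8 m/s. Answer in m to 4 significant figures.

d ≈ 130.3 m

γ = 1 + K/(m₀c²) = 1 + 2196/139.6 = 16.7307
β = √(1 − 1/γ²) = 0.998212
Dilated lifetime: γτ₀ = 16.7307 × 26.03 ns = 435.499 ns
d = βc·γτ₀ = 0.998212 × (2.998×10^8 m/s) × 4.35499×10^-7 s = 130.3 m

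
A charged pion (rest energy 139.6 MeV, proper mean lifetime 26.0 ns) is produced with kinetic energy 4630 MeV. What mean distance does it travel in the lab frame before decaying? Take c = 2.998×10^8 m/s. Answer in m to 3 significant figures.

γ = 1 + K/(m₀c²) = 1 + 4630/139.6 = 34.166
β = √(1 − 1/γ²) = 0.99957
Dilated lifetime: γτ₀ = 34.166 × 26.0 ns = 888.32 ns
d = βc·γτ₀ = 0.99957 × (2.998×10^8 m/s) × 8.8832×10^-7 s = 266 m

d ≈ 266 m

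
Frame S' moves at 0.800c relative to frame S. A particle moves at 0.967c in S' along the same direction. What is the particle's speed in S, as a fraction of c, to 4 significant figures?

Relativistic velocity addition: u = (u' + v)/(1 + u'v/c²)
= (0.967 + 0.800)/(1 + 0.967×0.800) = 1.767/1.77360 = 0.9963

u ≈ 0.9963c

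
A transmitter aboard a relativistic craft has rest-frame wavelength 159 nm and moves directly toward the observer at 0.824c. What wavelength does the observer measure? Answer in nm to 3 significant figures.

Relativistic Doppler: λ_obs = λ_src √((1−β)/(1+β))
= 159 × √(0.17600/1.8240) = 159 × 0.31063 = 49.4 nm

λ_obs ≈ 49.4 nm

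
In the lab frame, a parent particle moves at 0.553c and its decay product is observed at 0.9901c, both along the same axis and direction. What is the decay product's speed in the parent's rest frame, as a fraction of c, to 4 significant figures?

Inverse velocity addition: u' = (u − v)/(1 − uv/c²)
= (0.9901 − 0.553)/(1 − 0.9901×0.553) = 0.4371/0.452475 = 0.9660

u' ≈ 0.9660c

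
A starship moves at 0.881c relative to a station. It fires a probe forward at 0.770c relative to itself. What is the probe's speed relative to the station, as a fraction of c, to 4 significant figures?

Relativistic velocity addition: u = (u' + v)/(1 + u'v/c²)
= (0.770 + 0.881)/(1 + 0.770×0.881) = 1.651/1.67837 = 0.9837

u ≈ 0.9837c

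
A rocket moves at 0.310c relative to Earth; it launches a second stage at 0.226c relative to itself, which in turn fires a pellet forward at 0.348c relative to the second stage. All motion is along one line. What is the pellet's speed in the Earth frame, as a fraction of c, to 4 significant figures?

Compose boost 2: (0.226 + 0.310)/(1 + 0.226×0.310) = 0.5360/1.07006 = 0.500906
Compose boost 3: (0.348 + 0.500906)/(1 + 0.348×0.500906) = 0.848906/1.17432 = 0.7229

u ≈ 0.7229c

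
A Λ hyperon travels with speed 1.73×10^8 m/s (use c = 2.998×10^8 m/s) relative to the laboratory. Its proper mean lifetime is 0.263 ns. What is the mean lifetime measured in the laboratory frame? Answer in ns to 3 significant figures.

Δt ≈ 0.322 ns

β = v/c = 1.73×10^8 / 2.998×10^8 = 0.57705
γ = 1/√(1 − 0.57705²) = 1.2244
Time dilation: Δt = γτ₀ = 1.2244 × 0.263 ns = 0.322 ns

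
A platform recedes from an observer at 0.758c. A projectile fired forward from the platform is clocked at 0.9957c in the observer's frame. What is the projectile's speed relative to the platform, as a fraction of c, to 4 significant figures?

u' ≈ 0.9692c

Inverse velocity addition: u' = (u − v)/(1 − uv/c²)
= (0.9957 − 0.758)/(1 − 0.9957×0.758) = 0.2377/0.245259 = 0.9692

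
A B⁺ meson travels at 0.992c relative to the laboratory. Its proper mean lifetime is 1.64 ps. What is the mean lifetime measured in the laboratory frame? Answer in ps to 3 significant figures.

γ = 1/√(1 − 0.992²) = 7.9216
Time dilation: Δt = γτ₀ = 7.9216 × 1.64 ps = 13.0 ps

Δt ≈ 13.0 ps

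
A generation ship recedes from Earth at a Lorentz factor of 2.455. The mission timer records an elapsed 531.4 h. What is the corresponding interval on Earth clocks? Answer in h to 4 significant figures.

γ = 2.455 (given)
Time dilation: Δt = γτ₀ = 2.455 × 531.4 h = 1305 h

Δt ≈ 1305 h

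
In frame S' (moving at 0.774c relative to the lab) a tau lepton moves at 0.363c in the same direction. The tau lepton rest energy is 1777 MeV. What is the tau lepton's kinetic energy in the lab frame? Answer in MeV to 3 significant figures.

K ≈ 2080 MeV

u_lab = (0.363 + 0.774)/(1 + 0.363×0.774) = 0.887614
γ = 1/√(1 − 0.887614²) = 2.1711
K = (γ − 1)m₀c² = (2.1711 − 1) × 1777 = 1.1711 × 1777 = 2080 MeV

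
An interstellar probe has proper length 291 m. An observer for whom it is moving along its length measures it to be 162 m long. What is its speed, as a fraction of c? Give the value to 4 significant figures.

γ = L₀/L = 291/162 = 1.79630
β = √(1 − 1/γ²) = 0.8307

β ≈ 0.8307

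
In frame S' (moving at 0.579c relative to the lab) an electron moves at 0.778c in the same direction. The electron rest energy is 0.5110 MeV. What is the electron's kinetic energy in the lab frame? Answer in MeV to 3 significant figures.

u_lab = (0.778 + 0.579)/(1 + 0.778×0.579) = 0.935564
γ = 1/√(1 − 0.935564²) = 2.8316
K = (γ − 1)m₀c² = (2.8316 − 1) × 0.5110 = 1.8316 × 0.5110 = 0.936 MeV

K ≈ 0.936 MeV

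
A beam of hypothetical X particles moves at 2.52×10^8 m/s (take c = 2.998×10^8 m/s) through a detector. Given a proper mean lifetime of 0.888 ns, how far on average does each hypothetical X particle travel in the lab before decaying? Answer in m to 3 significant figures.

d ≈ 0.413 m

β = v/c = 2.52×10^8 / 2.998×10^8 = 0.84056
γ = 1/√(1 − 0.84056²) = 1.8460
Dilated lifetime: Δt = γτ₀ = 1.8460 × 0.888 ns = 1.6392 ns
d = vΔt = 0.84056c × 1.6392 ns = 2.5200×10^8 m/s × 1.6392×10^-9 s = 0.413 m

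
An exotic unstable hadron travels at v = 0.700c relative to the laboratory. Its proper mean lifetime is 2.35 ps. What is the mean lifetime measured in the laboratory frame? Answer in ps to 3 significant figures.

Δt ≈ 3.29 ps

γ = 1/√(1 − 0.700²) = 1.4003
Time dilation: Δt = γτ₀ = 1.4003 × 2.35 ps = 3.29 ps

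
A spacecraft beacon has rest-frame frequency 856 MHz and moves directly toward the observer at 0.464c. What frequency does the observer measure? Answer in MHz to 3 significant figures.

Relativistic Doppler: f_obs = f_src √((1+β)/(1−β))
= 856 × √(1.4640/0.53600) = 856 × 1.6527 = 1410 MHz

f_obs ≈ 1410 MHz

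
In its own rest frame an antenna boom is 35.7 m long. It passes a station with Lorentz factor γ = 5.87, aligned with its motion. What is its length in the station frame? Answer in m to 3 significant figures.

γ = 5.87 (given)
Length contraction: L = L₀/γ = 35.7/5.87 = 6.08 m

L ≈ 6.08 m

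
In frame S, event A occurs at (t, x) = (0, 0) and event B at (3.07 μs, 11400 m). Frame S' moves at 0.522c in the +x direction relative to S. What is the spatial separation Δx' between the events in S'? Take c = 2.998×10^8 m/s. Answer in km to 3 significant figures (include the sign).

Δx' ≈ 12.8 km

γ = 1/√(1 − 0.522²) = 1.1724
Δx' = γ(Δx − vΔt) = 1.1724 × (11400 m − 0.522×(2.998×10^8 m/s)×3.07×10^-6 s)
= 1.1724 × (10920 m) = 12.8 km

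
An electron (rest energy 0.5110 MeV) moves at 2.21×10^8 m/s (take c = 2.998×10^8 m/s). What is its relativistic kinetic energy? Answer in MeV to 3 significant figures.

β = v/c = 2.21×10^8 / 2.998×10^8 = 0.73716
γ = 1/√(1 − 0.73716²) = 1.4799
K = (γ − 1)m₀c² = (1.4799 − 1) × 0.5110 MeV = 0.47990 × 0.5110 MeV = 0.245 MeV

K ≈ 0.245 MeV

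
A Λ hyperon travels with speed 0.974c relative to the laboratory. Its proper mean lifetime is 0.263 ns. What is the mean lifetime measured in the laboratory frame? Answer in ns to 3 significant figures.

Δt ≈ 1.16 ns

γ = 1/√(1 − 0.974²) = 4.4141
Time dilation: Δt = γτ₀ = 4.4141 × 0.263 ns = 1.16 ns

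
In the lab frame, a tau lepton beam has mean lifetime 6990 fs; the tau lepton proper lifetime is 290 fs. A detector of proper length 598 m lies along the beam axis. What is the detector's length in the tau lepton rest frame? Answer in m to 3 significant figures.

Time dilation ⇒ γ = Δt/τ₀ = 6990/290 = 24.103
Length contraction: L = L₀/γ = 598/24.103 = 24.8 m

L ≈ 24.8 m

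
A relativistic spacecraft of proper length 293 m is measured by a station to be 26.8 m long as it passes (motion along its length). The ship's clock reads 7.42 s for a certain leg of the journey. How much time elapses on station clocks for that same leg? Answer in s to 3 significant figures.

Δt ≈ 81.1 s

Length contraction ⇒ γ = L₀/L = 293/26.8 = 10.933
Time dilation: Δt = γτ₀ = 10.933 × 7.42 s = 81.1 s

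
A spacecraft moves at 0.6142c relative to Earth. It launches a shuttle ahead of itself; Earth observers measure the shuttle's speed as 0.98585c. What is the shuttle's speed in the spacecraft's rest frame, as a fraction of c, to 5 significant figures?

Inverse velocity addition: u' = (u − v)/(1 − uv/c²)
= (0.98585 − 0.6142)/(1 − 0.98585×0.6142) = 0.37165/0.3944909 = 0.94210

u' ≈ 0.94210c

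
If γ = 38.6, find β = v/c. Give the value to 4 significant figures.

β ≈ 0.9997

β = √(1 − 1/γ²) = √(1 − 1/38.6²) = √(0.999329) = 0.9997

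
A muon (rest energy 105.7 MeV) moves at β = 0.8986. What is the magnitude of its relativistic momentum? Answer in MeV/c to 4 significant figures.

γ = 1/√(1 − 0.8986²) = 2.27910
p = γβm₀c = 2.27910 × 0.8986 × 105.7 MeV/c = 216.5 MeV/c

p ≈ 216.5 MeV/c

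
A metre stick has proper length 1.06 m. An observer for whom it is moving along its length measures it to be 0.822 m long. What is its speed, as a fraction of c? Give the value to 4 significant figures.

β ≈ 0.6314

γ = L₀/L = 1.06/0.822 = 1.28954
β = √(1 − 1/γ²) = 0.6314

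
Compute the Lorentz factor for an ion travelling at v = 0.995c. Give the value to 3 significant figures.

γ = 1/√(1 − β²) = 1/√(1 − 0.995²) = 1/√(0.0099750) = 10.0

γ ≈ 10.0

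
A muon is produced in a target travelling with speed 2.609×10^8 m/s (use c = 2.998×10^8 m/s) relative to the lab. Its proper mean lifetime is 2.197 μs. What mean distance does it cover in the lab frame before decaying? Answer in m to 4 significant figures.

β = v/c = 2.609×10^8 / 2.998×10^8 = 0.870247
γ = 1/√(1 − 0.870247²) = 2.02998
Dilated lifetime: Δt = γτ₀ = 2.02998 × 2.197 μs = 4.45986 μs
d = vΔt = 0.870247c × 4.45986 μs = 2.60900×10^8 m/s × 4.45986×10^-6 s = 1164 m

d ≈ 1164 m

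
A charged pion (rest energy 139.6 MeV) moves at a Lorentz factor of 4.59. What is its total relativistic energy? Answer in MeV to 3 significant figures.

E ≈ 641 MeV

γ = 4.59 (given)
E = γm₀c² = 4.59 × 139.6 MeV = 641 MeV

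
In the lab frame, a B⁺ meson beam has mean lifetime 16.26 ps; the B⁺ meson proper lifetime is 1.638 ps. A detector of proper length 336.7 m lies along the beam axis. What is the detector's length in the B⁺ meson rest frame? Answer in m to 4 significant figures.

L ≈ 33.92 m

Time dilation ⇒ γ = Δt/τ₀ = 16.26/1.638 = 9.92674
Length contraction: L = L₀/γ = 336.7/9.92674 = 33.92 m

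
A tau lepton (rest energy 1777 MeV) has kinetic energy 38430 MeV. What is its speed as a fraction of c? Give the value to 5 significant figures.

β ≈ 0.99902

γ = 1 + K/(m₀c²) = 1 + 38430/1777 = 22.62634
β = √(1 − 1/γ²) = 0.99902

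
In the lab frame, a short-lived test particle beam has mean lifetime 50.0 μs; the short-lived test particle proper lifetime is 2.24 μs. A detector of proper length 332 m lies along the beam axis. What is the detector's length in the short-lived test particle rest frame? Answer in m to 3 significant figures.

Time dilation ⇒ γ = Δt/τ₀ = 50.0/2.24 = 22.321
Length contraction: L = L₀/γ = 332/22.321 = 14.9 m

L ≈ 14.9 m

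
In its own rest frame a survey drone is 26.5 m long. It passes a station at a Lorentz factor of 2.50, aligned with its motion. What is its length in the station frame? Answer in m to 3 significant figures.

L ≈ 10.6 m

γ = 2.50 (given)
Length contraction: L = L₀/γ = 26.5/2.50 = 10.6 m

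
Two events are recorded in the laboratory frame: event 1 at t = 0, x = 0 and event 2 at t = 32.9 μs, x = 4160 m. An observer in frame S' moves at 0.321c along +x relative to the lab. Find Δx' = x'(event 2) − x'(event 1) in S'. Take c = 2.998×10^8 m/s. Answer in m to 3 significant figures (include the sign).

γ = 1/√(1 − 0.321²) = 1.0559
Δx' = γ(Δx − vΔt) = 1.0559 × (4160 m − 0.321×(2.998×10^8 m/s)×32.9×10^-6 s)
= 1.0559 × (993.84 m) = 1050 m

Δx' ≈ 1050 m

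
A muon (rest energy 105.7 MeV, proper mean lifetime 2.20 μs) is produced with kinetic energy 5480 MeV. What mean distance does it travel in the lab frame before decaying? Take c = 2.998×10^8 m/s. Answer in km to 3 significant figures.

d ≈ 34.8 km

γ = 1 + K/(m₀c²) = 1 + 5480/105.7 = 52.845
β = √(1 − 1/γ²) = 0.99982
Dilated lifetime: γτ₀ = 52.845 × 2.20 μs = 116.26 μs
d = βc·γτ₀ = 0.99982 × (2.998×10^8 m/s) × 0.00011626 s = 34.8 km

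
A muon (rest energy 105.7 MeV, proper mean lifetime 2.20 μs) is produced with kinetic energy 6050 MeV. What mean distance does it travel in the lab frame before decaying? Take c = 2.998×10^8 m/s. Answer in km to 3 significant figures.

γ = 1 + K/(m₀c²) = 1 + 6050/105.7 = 58.237
β = √(1 − 1/γ²) = 0.99985
Dilated lifetime: γτ₀ = 58.237 × 2.20 μs = 128.12 μs
d = βc·γτ₀ = 0.99985 × (2.998×10^8 m/s) × 0.00012812 s = 38.4 km

d ≈ 38.4 km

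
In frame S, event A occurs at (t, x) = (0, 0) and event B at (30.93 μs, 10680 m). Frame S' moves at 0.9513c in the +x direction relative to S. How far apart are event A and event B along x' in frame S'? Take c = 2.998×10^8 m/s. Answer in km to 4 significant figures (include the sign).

Δx' ≈ 6.030 km

γ = 1/√(1 − 0.9513²) = 3.24395
Δx' = γ(Δx − vΔt) = 3.24395 × (10680 m − 0.9513×(2.998×10^8 m/s)×30.93×10^-6 s)
= 3.24395 × (1858.77 m) = 6.030 km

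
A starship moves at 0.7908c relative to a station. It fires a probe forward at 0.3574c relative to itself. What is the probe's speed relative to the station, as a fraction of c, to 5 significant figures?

u ≈ 0.89519c

Relativistic velocity addition: u = (u' + v)/(1 + u'v/c²)
= (0.3574 + 0.7908)/(1 + 0.3574×0.7908) = 1.1482/1.282632 = 0.89519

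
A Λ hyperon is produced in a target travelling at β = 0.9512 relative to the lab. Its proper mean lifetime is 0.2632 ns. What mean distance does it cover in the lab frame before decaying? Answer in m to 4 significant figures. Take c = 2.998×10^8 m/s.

d ≈ 0.2432 m

γ = 1/√(1 − 0.9512²) = 3.24070
Dilated lifetime: Δt = γτ₀ = 3.24070 × 0.2632 ns = 0.852953 ns
d = vΔt = 0.9512c × 0.852953 ns = 2.85170×10^8 m/s × 8.52953×10^-10 s = 0.2432 m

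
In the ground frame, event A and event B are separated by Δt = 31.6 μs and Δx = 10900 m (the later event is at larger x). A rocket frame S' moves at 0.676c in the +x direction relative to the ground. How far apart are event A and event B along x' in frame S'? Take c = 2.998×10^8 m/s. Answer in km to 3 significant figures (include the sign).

Δx' ≈ 6.10 km

γ = 1/√(1 − 0.676²) = 1.3570
Δx' = γ(Δx − vΔt) = 1.3570 × (10900 m − 0.676×(2.998×10^8 m/s)×31.6×10^-6 s)
= 1.3570 × (4495.8 m) = 6.10 km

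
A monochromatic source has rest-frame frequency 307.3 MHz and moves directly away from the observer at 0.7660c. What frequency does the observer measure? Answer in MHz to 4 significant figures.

Relativistic Doppler: f_obs = f_src √((1−β)/(1+β))
= 307.3 × √(0.234000/1.76600) = 307.3 × 0.364009 = 111.9 MHz

f_obs ≈ 111.9 MHz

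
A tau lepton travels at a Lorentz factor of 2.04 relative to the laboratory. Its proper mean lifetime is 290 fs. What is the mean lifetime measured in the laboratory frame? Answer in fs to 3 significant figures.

γ = 2.04 (given)
Time dilation: Δt = γτ₀ = 2.04 × 290 fs = 592 fs

Δt ≈ 592 fs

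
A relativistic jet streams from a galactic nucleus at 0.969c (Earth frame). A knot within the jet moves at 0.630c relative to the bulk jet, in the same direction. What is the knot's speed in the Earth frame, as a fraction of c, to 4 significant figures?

u ≈ 0.9929c

Relativistic velocity addition: u = (u' + v)/(1 + u'v/c²)
= (0.630 + 0.969)/(1 + 0.630×0.969) = 1.599/1.61047 = 0.9929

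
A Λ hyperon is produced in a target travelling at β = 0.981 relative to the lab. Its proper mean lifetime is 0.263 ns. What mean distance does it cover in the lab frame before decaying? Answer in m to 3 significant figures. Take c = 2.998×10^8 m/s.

γ = 1/√(1 − 0.981²) = 5.1544
Dilated lifetime: Δt = γτ₀ = 5.1544 × 0.263 ns = 1.3556 ns
d = vΔt = 0.981c × 1.3556 ns = 2.9410×10^8 m/s × 1.3556×10^-9 s = 0.399 m

d ≈ 0.399 m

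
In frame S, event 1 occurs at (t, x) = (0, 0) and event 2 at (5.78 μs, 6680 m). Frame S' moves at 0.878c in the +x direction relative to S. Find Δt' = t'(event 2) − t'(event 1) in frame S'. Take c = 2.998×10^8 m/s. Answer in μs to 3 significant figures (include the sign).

γ = 1/√(1 − 0.878²) = 2.0892
Δt' = γ(Δt − vΔx/c²) = 2.0892 × (5.78 μs − 0.878×6680 m / (2.998×10^8 m/s))
= 2.0892 × (-13.783 μs) = -28.8 μs

Δt' ≈ -28.8 μs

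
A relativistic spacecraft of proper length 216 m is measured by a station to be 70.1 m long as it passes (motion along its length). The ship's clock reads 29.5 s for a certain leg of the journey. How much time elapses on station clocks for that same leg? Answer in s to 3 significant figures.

Length contraction ⇒ γ = L₀/L = 216/70.1 = 3.0813
Time dilation: Δt = γτ₀ = 3.0813 × 29.5 s = 90.9 s

Δt ≈ 90.9 s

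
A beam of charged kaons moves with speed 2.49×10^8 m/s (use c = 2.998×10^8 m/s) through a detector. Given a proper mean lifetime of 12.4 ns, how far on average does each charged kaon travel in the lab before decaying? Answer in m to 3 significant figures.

β = v/c = 2.49×10^8 / 2.998×10^8 = 0.83055
γ = 1/√(1 − 0.83055²) = 1.7955
Dilated lifetime: Δt = γτ₀ = 1.7955 × 12.4 ns = 22.265 ns
d = vΔt = 0.83055c × 22.265 ns = 2.4900×10^8 m/s × 2.2265×10^-8 s = 5.54 m

d ≈ 5.54 m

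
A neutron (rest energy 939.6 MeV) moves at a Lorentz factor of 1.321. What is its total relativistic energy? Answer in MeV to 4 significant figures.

E ≈ 1241 MeV

γ = 1.321 (given)
E = γm₀c² = 1.321 × 939.6 MeV = 1241 MeV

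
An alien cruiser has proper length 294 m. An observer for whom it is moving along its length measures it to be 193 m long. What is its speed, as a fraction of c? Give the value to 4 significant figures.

β ≈ 0.7544

γ = L₀/L = 294/193 = 1.52332
β = √(1 − 1/γ²) = 0.7544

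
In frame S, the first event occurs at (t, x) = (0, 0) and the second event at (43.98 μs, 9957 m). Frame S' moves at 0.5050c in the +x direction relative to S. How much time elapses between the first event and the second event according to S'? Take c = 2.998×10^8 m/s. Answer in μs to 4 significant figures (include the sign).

Δt' ≈ 31.52 μs

γ = 1/√(1 − 0.5050²) = 1.15859
Δt' = γ(Δt − vΔx/c²) = 1.15859 × (43.98 μs − 0.5050×9957 m / (2.998×10^8 m/s))
= 1.15859 × (27.2079 μs) = 31.52 μs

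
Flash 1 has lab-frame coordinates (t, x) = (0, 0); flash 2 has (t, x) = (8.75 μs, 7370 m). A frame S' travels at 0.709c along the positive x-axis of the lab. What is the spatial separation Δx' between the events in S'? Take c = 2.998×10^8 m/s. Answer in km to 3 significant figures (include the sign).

γ = 1/√(1 − 0.709²) = 1.4180
Δx' = γ(Δx − vΔt) = 1.4180 × (7370 m − 0.709×(2.998×10^8 m/s)×8.75×10^-6 s)
= 1.4180 × (5510.1 m) = 7.81 km

Δx' ≈ 7.81 km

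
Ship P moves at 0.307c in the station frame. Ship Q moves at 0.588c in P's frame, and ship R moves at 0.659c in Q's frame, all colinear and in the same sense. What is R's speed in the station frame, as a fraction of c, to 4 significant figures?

u ≈ 0.9450c

Compose boost 2: (0.588 + 0.307)/(1 + 0.588×0.307) = 0.8950/1.18052 = 0.758143
Compose boost 3: (0.659 + 0.758143)/(1 + 0.659×0.758143) = 1.41714/1.49962 = 0.9450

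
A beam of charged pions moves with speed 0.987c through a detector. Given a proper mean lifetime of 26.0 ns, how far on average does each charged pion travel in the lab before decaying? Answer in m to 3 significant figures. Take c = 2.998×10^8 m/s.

d ≈ 47.9 m

γ = 1/√(1 − 0.987²) = 6.2220
Dilated lifetime: Δt = γτ₀ = 6.2220 × 26.0 ns = 161.77 ns
d = vΔt = 0.987c × 161.77 ns = 2.9590×10^8 m/s × 1.6177×10^-7 s = 47.9 m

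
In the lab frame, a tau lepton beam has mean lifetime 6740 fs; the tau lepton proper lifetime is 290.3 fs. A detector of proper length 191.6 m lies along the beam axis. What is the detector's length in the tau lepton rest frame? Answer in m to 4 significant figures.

Time dilation ⇒ γ = Δt/τ₀ = 6740/290.3 = 23.2174
Length contraction: L = L₀/γ = 191.6/23.2174 = 8.252 m

L ≈ 8.252 m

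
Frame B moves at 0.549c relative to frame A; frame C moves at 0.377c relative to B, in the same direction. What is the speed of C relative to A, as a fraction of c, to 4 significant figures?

Compose boost 2: (0.377 + 0.549)/(1 + 0.377×0.549) = 0.9260/1.20697 = 0.7672

u ≈ 0.7672c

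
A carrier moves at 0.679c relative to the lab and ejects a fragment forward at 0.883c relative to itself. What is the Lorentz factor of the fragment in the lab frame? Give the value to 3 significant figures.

γ ≈ 4.64

u_lab = (0.883 + 0.679)/(1 + 0.883×0.679) = 1.562/1.59956 = 0.976520
γ = 1/√(1 − 0.976520²) = 4.64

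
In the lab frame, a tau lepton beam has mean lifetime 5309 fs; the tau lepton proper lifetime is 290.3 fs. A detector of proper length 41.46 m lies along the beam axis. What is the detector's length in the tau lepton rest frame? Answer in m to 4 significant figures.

Time dilation ⇒ γ = Δt/τ₀ = 5309/290.3 = 18.2880
Length contraction: L = L₀/γ = 41.46/18.2880 = 2.267 m

L ≈ 2.267 m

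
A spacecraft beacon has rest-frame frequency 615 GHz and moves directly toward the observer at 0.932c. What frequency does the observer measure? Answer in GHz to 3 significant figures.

Relativistic Doppler: f_obs = f_src √((1+β)/(1−β))
= 615 × √(1.9320/0.068000) = 615 × 5.3303 = 3280 GHz

f_obs ≈ 3280 GHz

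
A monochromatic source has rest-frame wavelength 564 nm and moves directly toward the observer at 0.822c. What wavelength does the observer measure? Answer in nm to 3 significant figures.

Relativistic Doppler: λ_obs = λ_src √((1−β)/(1+β))
= 564 × √(0.17800/1.8220) = 564 × 0.31256 = 176 nm

λ_obs ≈ 176 nm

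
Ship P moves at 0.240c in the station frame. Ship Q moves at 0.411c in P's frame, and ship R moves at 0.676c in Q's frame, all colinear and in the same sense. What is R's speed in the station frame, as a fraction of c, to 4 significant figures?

Compose boost 2: (0.411 + 0.240)/(1 + 0.411×0.240) = 0.6510/1.09864 = 0.592551
Compose boost 3: (0.676 + 0.592551)/(1 + 0.676×0.592551) = 1.26855/1.40056 = 0.9057

u ≈ 0.9057c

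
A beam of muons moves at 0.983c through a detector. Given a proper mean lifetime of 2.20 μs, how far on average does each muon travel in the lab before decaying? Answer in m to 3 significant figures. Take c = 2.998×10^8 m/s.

γ = 1/√(1 − 0.983²) = 5.4465
Dilated lifetime: Δt = γτ₀ = 5.4465 × 2.20 μs = 11.982 μs
d = vΔt = 0.983c × 11.982 μs = 2.9470×10^8 m/s × 1.1982×10^-5 s = 3530 m

d ≈ 3530 m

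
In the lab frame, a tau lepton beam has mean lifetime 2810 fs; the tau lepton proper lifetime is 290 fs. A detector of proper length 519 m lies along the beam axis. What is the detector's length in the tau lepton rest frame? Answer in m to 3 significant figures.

L ≈ 53.6 m

Time dilation ⇒ γ = Δt/τ₀ = 2810/290 = 9.6897
Length contraction: L = L₀/γ = 519/9.6897 = 53.6 m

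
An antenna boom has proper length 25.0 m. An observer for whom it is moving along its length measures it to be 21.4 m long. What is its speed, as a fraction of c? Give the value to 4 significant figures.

γ = L₀/L = 25.0/21.4 = 1.16822
β = √(1 − 1/γ²) = 0.5170

β ≈ 0.5170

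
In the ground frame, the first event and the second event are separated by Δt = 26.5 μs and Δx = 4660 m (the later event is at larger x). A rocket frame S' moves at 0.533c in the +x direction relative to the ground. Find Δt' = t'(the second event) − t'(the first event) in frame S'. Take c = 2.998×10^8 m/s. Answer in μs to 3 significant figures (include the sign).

γ = 1/√(1 − 0.533²) = 1.1819
Δt' = γ(Δt − vΔx/c²) = 1.1819 × (26.5 μs − 0.533×4660 m / (2.998×10^8 m/s))
= 1.1819 × (18.215 μs) = 21.5 μs

Δt' ≈ 21.5 μs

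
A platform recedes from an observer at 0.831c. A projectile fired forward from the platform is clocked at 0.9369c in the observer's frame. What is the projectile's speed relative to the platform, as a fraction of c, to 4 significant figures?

Inverse velocity addition: u' = (u − v)/(1 − uv/c²)
= (0.9369 − 0.831)/(1 − 0.9369×0.831) = 0.1059/0.221436 = 0.4782

u' ≈ 0.4782c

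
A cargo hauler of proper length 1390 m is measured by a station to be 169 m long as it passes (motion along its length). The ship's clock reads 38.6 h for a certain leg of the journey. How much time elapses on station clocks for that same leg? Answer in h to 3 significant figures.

Δt ≈ 317 h

Length contraction ⇒ γ = L₀/L = 1390/169 = 8.2249
Time dilation: Δt = γτ₀ = 8.2249 × 38.6 h = 317 h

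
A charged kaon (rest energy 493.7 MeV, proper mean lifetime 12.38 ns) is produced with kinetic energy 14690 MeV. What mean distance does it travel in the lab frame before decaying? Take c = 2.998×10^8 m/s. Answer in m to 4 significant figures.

d ≈ 114.1 m

γ = 1 + K/(m₀c²) = 1 + 14690/493.7 = 30.7549
β = √(1 − 1/γ²) = 0.999471
Dilated lifetime: γτ₀ = 30.7549 × 12.38 ns = 380.746 ns
d = βc·γτ₀ = 0.999471 × (2.998×10^8 m/s) × 3.80746×10^-7 s = 114.1 m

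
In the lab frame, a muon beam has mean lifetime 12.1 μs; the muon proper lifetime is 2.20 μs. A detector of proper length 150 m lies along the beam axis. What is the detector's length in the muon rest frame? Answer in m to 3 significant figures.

Time dilation ⇒ γ = Δt/τ₀ = 12.1/2.20 = 5.5000
Length contraction: L = L₀/γ = 150/5.5000 = 27.3 m

L ≈ 27.3 m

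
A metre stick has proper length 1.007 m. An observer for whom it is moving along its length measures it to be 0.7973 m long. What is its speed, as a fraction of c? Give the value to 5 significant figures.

γ = L₀/L = 1.007/0.7973 = 1.263013
β = √(1 − 1/γ²) = 0.61084

β ≈ 0.61084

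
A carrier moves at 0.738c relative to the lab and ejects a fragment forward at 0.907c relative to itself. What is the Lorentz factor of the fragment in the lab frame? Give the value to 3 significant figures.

u_lab = (0.907 + 0.738)/(1 + 0.907×0.738) = 1.645/1.66937 = 0.985404
γ = 1/√(1 − 0.985404²) = 5.87

γ ≈ 5.87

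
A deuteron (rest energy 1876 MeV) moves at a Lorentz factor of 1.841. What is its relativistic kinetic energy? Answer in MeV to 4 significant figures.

K ≈ 1578 MeV

γ = 1.841 (given)
K = (γ − 1)m₀c² = (1.841 − 1) × 1876 MeV = 0.841000 × 1876 MeV = 1578 MeV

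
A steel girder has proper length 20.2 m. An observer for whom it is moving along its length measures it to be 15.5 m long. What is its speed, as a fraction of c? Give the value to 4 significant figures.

β ≈ 0.6413

γ = L₀/L = 20.2/15.5 = 1.30323
β = √(1 − 1/γ²) = 0.6413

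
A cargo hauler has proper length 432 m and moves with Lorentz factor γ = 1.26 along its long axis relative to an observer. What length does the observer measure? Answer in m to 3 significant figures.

γ = 1.26 (given)
Length contraction: L = L₀/γ = 432/1.26 = 343 m

L ≈ 343 m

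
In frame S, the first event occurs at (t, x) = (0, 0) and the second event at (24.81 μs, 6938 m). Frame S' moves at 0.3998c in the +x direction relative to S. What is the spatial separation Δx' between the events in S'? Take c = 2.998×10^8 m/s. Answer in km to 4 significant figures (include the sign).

Δx' ≈ 4.325 km

γ = 1/√(1 − 0.3998²) = 1.09099
Δx' = γ(Δx − vΔt) = 1.09099 × (6938 m − 0.3998×(2.998×10^8 m/s)×24.81×10^-6 s)
= 1.09099 × (3964.27 m) = 4.325 km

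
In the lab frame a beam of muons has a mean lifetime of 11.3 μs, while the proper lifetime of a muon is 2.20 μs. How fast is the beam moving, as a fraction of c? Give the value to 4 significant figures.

β ≈ 0.9809

γ = Δt/τ₀ = 11.3/2.20 = 5.13636
β = √(1 − 1/γ²) = √(1 − 1/5.13636²) = 0.9809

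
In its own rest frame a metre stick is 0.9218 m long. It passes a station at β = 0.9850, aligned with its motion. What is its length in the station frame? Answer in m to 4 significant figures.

L ≈ 0.1591 m

γ = 1/√(1 − 0.9850²) = 5.79528
Length contraction: L = L₀/γ = 0.9218/5.79528 = 0.1591 m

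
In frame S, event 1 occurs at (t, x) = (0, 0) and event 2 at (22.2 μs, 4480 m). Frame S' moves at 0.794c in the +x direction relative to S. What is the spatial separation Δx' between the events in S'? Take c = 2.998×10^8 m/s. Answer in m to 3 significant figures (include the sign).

Δx' ≈ -1320 m

γ = 1/√(1 − 0.794²) = 1.6450
Δx' = γ(Δx − vΔt) = 1.6450 × (4480 m − 0.794×(2.998×10^8 m/s)×22.2×10^-6 s)
= 1.6450 × (-804.51 m) = -1320 m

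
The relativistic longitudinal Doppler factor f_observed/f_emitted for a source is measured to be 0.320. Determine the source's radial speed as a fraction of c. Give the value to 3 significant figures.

f_obs/f_src = √((1−β)/(1+β)) = 0.320  ⇒  (1−β)/(1+β) = 0.10240
β = |1 − D²|/(1 + D²) = |1 − 0.10240|/(1 + 0.10240) = 0.814

β ≈ 0.814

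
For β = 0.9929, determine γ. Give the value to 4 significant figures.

γ = 1/√(1 − β²) = 1/√(1 − 0.9929²) = 1/√(0.0141496) = 8.407

γ ≈ 8.407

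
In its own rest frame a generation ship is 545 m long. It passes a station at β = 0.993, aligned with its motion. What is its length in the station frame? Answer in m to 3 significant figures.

L ≈ 64.4 m

γ = 1/√(1 − 0.993²) = 8.4664
Length contraction: L = L₀/γ = 545/8.4664 = 64.4 m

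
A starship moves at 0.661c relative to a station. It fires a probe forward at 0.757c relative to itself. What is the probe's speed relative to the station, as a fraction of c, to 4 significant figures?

Relativistic velocity addition: u = (u' + v)/(1 + u'v/c²)
= (0.757 + 0.661)/(1 + 0.757×0.661) = 1.418/1.50038 = 0.9451

u ≈ 0.9451c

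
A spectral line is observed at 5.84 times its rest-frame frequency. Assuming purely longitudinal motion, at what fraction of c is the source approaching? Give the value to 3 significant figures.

β ≈ 0.943

f_obs/f_src = √((1+β)/(1−β)) = 5.84  ⇒  (1+β)/(1−β) = 34.106
β = |1 − D²|/(1 + D²) = |1 − 34.106|/(1 + 34.106) = 0.943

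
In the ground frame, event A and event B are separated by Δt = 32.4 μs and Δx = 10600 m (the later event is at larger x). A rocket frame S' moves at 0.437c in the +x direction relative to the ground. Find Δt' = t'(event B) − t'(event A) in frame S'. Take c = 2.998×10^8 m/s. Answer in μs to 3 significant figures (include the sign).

Δt' ≈ 18.8 μs

γ = 1/√(1 − 0.437²) = 1.1118
Δt' = γ(Δt − vΔx/c²) = 1.1118 × (32.4 μs − 0.437×10600 m / (2.998×10^8 m/s))
= 1.1118 × (16.949 μs) = 18.8 μs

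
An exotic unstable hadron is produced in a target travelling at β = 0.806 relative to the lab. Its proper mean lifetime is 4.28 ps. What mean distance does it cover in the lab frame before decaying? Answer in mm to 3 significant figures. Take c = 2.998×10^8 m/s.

γ = 1/√(1 − 0.806²) = 1.6894
Dilated lifetime: Δt = γτ₀ = 1.6894 × 4.28 ps = 7.2308 ps
d = vΔt = 0.806c × 7.2308 ps = 2.4164×10^8 m/s × 7.2308×10^-12 s = 1.75 mm

d ≈ 1.75 mm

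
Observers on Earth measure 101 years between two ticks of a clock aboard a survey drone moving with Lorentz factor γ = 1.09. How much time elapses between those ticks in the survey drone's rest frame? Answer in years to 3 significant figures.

τ₀ ≈ 92.7 years

γ = 1.09 (given)
Proper time: τ₀ = Δt/γ = 101/1.09 = 92.7 years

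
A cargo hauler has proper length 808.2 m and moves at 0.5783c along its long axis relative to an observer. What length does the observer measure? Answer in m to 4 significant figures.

γ = 1/√(1 − 0.5783²) = 1.22575
Length contraction: L = L₀/γ = 808.2/1.22575 = 659.3 m

L ≈ 659.3 m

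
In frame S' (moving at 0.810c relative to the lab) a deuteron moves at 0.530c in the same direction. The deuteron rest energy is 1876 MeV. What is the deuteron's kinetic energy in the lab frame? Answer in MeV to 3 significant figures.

K ≈ 3520 MeV

u_lab = (0.530 + 0.810)/(1 + 0.530×0.810) = 0.937522
γ = 1/√(1 − 0.937522²) = 2.8742
K = (γ − 1)m₀c² = (2.8742 − 1) × 1876 = 1.8742 × 1876 = 3520 MeV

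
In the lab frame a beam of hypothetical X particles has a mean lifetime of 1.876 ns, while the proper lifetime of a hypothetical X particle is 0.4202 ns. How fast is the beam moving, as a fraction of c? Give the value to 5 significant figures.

γ = Δt/τ₀ = 1.876/0.4202 = 4.464541
β = √(1 − 1/γ²) = √(1 − 1/4.464541²) = 0.97459

β ≈ 0.97459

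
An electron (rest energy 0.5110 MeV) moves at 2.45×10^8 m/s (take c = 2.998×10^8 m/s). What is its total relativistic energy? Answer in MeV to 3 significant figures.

E ≈ 0.887 MeV

β = v/c = 2.45×10^8 / 2.998×10^8 = 0.81721
γ = 1/√(1 − 0.81721²) = 1.7351
E = γm₀c² = 1.7351 × 0.5110 MeV = 0.887 MeV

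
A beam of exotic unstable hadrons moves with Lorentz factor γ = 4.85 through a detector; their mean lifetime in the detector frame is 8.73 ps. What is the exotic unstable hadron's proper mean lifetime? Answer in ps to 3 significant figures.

τ₀ ≈ 1.80 ps

γ = 4.85 (given)
Proper time: τ₀ = Δt/γ = 8.73/4.85 = 1.80 ps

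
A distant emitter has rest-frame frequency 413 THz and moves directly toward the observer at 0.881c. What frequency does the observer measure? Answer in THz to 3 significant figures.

f_obs ≈ 1640 THz

Relativistic Doppler: f_obs = f_src √((1+β)/(1−β))
= 413 × √(1.8810/0.11900) = 413 × 3.9758 = 1640 THz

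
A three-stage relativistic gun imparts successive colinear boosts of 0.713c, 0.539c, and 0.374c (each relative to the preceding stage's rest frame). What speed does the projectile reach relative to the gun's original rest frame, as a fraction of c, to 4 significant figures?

u ≈ 0.9553c

Compose boost 2: (0.539 + 0.713)/(1 + 0.539×0.713) = 1.252/1.38431 = 0.904424
Compose boost 3: (0.374 + 0.904424)/(1 + 0.374×0.904424) = 1.27842/1.33825 = 0.9553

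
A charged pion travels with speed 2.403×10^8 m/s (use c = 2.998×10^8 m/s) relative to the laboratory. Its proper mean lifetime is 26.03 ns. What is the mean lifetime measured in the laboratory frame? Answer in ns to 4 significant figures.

Δt ≈ 43.53 ns

β = v/c = 2.403×10^8 / 2.998×10^8 = 0.801534
γ = 1/√(1 − 0.801534²) = 1.67238
Time dilation: Δt = γτ₀ = 1.67238 × 26.03 ns = 43.53 ns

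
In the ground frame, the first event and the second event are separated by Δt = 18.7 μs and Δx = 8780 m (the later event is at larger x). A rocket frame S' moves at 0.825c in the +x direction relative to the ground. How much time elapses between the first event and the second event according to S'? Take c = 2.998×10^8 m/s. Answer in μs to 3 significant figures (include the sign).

γ = 1/√(1 − 0.825²) = 1.7695
Δt' = γ(Δt − vΔx/c²) = 1.7695 × (18.7 μs − 0.825×8780 m / (2.998×10^8 m/s))
= 1.7695 × (-5.4611 μs) = -9.66 μs

Δt' ≈ -9.66 μs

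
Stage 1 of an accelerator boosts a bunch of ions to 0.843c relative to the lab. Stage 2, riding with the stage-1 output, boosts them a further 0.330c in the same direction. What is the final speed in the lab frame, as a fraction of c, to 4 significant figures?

Compose boost 2: (0.330 + 0.843)/(1 + 0.330×0.843) = 1.173/1.27819 = 0.9177

u ≈ 0.9177c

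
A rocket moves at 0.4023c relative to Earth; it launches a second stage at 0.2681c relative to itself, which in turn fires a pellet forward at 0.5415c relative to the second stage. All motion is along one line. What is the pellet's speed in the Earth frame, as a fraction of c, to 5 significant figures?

Compose boost 2: (0.2681 + 0.4023)/(1 + 0.2681×0.4023) = 0.67040/1.107857 = 0.6051325
Compose boost 3: (0.5415 + 0.6051325)/(1 + 0.5415×0.6051325) = 1.146632/1.327679 = 0.86364

u ≈ 0.86364c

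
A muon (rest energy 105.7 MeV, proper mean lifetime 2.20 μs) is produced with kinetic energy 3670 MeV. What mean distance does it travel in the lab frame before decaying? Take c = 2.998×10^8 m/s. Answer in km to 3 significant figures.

d ≈ 23.6 km

γ = 1 + K/(m₀c²) = 1 + 3670/105.7 = 35.721
β = √(1 − 1/γ²) = 0.99961
Dilated lifetime: γτ₀ = 35.721 × 2.20 μs = 78.586 μs
d = βc·γτ₀ = 0.99961 × (2.998×10^8 m/s) × 7.8586×10^-5 s = 23.6 km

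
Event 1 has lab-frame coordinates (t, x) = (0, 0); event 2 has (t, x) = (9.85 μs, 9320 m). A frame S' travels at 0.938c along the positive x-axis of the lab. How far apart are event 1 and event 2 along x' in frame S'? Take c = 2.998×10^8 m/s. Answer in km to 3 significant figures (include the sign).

γ = 1/√(1 − 0.938²) = 2.8849
Δx' = γ(Δx − vΔt) = 2.8849 × (9320 m − 0.938×(2.998×10^8 m/s)×9.85×10^-6 s)
= 2.8849 × (6550.1 m) = 18.9 km

Δx' ≈ 18.9 km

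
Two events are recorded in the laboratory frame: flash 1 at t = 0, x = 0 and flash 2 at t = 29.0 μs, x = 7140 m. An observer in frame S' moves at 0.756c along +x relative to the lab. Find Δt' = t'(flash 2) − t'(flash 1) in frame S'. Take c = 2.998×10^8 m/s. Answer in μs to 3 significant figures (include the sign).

γ = 1/√(1 − 0.756²) = 1.5277
Δt' = γ(Δt − vΔx/c²) = 1.5277 × (29.0 μs − 0.756×7140 m / (2.998×10^8 m/s))
= 1.5277 × (10.995 μs) = 16.8 μs

Δt' ≈ 16.8 μs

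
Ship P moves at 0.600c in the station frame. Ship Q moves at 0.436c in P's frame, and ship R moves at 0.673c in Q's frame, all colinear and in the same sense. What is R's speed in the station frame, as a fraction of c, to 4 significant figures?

Compose boost 2: (0.436 + 0.600)/(1 + 0.436×0.600) = 1.036/1.26160 = 0.821179
Compose boost 3: (0.673 + 0.821179)/(1 + 0.673×0.821179) = 1.49418/1.55265 = 0.9623

u ≈ 0.9623c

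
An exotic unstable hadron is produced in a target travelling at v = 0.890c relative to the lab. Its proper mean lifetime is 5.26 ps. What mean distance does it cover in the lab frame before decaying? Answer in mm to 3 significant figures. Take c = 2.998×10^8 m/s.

γ = 1/√(1 − 0.890²) = 2.1932
Dilated lifetime: Δt = γτ₀ = 2.1932 × 5.26 ps = 11.536 ps
d = vΔt = 0.890c × 11.536 ps = 2.6682×10^8 m/s × 1.1536×10^-11 s = 3.08 mm

d ≈ 3.08 mm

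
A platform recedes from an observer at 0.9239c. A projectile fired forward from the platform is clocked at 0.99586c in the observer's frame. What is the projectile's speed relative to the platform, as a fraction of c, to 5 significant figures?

Inverse velocity addition: u' = (u − v)/(1 − uv/c²)
= (0.99586 − 0.9239)/(1 − 0.99586×0.9239) = 0.071960/0.07992495 = 0.90034

u' ≈ 0.90034c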